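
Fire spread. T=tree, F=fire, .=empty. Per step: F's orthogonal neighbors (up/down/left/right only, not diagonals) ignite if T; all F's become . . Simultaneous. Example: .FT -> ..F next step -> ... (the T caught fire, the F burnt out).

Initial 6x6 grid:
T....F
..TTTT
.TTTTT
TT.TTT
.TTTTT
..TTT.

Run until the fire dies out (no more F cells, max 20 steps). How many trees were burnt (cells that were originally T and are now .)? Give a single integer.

Answer: 22

Derivation:
Step 1: +1 fires, +1 burnt (F count now 1)
Step 2: +2 fires, +1 burnt (F count now 2)
Step 3: +3 fires, +2 burnt (F count now 3)
Step 4: +4 fires, +3 burnt (F count now 4)
Step 5: +3 fires, +4 burnt (F count now 3)
Step 6: +3 fires, +3 burnt (F count now 3)
Step 7: +3 fires, +3 burnt (F count now 3)
Step 8: +3 fires, +3 burnt (F count now 3)
Step 9: +0 fires, +3 burnt (F count now 0)
Fire out after step 9
Initially T: 23, now '.': 35
Total burnt (originally-T cells now '.'): 22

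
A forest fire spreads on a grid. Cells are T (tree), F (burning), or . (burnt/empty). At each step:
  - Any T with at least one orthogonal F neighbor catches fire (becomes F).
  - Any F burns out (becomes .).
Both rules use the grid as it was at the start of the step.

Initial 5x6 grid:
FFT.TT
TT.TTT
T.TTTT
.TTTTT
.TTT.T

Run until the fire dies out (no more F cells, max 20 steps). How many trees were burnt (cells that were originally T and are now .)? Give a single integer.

Step 1: +3 fires, +2 burnt (F count now 3)
Step 2: +1 fires, +3 burnt (F count now 1)
Step 3: +0 fires, +1 burnt (F count now 0)
Fire out after step 3
Initially T: 22, now '.': 12
Total burnt (originally-T cells now '.'): 4

Answer: 4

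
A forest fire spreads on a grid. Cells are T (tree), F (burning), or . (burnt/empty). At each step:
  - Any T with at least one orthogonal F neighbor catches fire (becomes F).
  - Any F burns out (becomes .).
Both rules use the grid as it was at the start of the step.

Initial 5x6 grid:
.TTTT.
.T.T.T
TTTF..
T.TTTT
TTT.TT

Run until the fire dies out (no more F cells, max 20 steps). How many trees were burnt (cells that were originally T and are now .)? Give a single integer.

Answer: 19

Derivation:
Step 1: +3 fires, +1 burnt (F count now 3)
Step 2: +4 fires, +3 burnt (F count now 4)
Step 3: +7 fires, +4 burnt (F count now 7)
Step 4: +4 fires, +7 burnt (F count now 4)
Step 5: +1 fires, +4 burnt (F count now 1)
Step 6: +0 fires, +1 burnt (F count now 0)
Fire out after step 6
Initially T: 20, now '.': 29
Total burnt (originally-T cells now '.'): 19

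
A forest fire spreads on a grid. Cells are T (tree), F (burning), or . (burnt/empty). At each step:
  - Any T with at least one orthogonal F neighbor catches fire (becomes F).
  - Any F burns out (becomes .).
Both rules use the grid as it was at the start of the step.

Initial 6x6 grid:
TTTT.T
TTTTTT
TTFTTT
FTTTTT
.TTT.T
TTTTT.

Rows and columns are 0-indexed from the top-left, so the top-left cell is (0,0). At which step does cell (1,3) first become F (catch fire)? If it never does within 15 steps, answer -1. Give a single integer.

Step 1: cell (1,3)='T' (+6 fires, +2 burnt)
Step 2: cell (1,3)='F' (+8 fires, +6 burnt)
  -> target ignites at step 2
Step 3: cell (1,3)='.' (+9 fires, +8 burnt)
Step 4: cell (1,3)='.' (+4 fires, +9 burnt)
Step 5: cell (1,3)='.' (+3 fires, +4 burnt)
Step 6: cell (1,3)='.' (+0 fires, +3 burnt)
  fire out at step 6

2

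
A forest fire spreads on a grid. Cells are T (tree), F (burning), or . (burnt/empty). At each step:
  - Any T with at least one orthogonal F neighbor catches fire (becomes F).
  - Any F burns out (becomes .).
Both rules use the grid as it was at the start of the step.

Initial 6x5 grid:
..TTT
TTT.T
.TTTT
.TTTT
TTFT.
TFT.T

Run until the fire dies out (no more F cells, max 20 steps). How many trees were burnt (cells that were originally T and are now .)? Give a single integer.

Step 1: +5 fires, +2 burnt (F count now 5)
Step 2: +4 fires, +5 burnt (F count now 4)
Step 3: +4 fires, +4 burnt (F count now 4)
Step 4: +3 fires, +4 burnt (F count now 3)
Step 5: +3 fires, +3 burnt (F count now 3)
Step 6: +1 fires, +3 burnt (F count now 1)
Step 7: +0 fires, +1 burnt (F count now 0)
Fire out after step 7
Initially T: 21, now '.': 29
Total burnt (originally-T cells now '.'): 20

Answer: 20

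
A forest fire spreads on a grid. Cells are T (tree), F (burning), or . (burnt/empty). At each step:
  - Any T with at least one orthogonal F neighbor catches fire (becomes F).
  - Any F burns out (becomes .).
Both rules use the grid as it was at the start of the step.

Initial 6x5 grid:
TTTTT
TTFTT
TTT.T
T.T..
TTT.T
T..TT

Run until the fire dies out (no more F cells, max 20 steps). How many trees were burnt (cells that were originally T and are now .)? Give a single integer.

Answer: 19

Derivation:
Step 1: +4 fires, +1 burnt (F count now 4)
Step 2: +6 fires, +4 burnt (F count now 6)
Step 3: +5 fires, +6 burnt (F count now 5)
Step 4: +2 fires, +5 burnt (F count now 2)
Step 5: +1 fires, +2 burnt (F count now 1)
Step 6: +1 fires, +1 burnt (F count now 1)
Step 7: +0 fires, +1 burnt (F count now 0)
Fire out after step 7
Initially T: 22, now '.': 27
Total burnt (originally-T cells now '.'): 19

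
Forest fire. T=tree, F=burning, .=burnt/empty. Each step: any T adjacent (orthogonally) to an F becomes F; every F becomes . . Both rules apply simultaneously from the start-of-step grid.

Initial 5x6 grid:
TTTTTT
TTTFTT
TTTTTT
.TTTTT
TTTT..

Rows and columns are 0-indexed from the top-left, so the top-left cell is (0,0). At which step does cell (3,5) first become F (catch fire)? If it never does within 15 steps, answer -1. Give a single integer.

Step 1: cell (3,5)='T' (+4 fires, +1 burnt)
Step 2: cell (3,5)='T' (+7 fires, +4 burnt)
Step 3: cell (3,5)='T' (+8 fires, +7 burnt)
Step 4: cell (3,5)='F' (+5 fires, +8 burnt)
  -> target ignites at step 4
Step 5: cell (3,5)='.' (+1 fires, +5 burnt)
Step 6: cell (3,5)='.' (+1 fires, +1 burnt)
Step 7: cell (3,5)='.' (+0 fires, +1 burnt)
  fire out at step 7

4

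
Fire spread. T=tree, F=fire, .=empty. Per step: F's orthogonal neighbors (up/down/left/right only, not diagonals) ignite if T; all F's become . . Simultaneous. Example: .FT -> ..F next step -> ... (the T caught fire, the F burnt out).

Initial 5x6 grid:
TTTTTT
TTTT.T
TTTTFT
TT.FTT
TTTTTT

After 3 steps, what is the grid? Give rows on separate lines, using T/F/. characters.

Step 1: 4 trees catch fire, 2 burn out
  TTTTTT
  TTTT.T
  TTTF.F
  TT..FT
  TTTFTT
Step 2: 6 trees catch fire, 4 burn out
  TTTTTT
  TTTF.F
  TTF...
  TT...F
  TTF.FT
Step 3: 6 trees catch fire, 6 burn out
  TTTFTF
  TTF...
  TF....
  TT....
  TF...F

TTTFTF
TTF...
TF....
TT....
TF...F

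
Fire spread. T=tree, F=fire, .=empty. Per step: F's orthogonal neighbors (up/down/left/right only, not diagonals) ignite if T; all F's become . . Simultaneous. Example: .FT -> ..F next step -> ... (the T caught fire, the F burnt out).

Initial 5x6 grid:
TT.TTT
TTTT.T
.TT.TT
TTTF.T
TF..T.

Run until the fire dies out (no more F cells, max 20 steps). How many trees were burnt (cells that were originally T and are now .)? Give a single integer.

Step 1: +3 fires, +2 burnt (F count now 3)
Step 2: +3 fires, +3 burnt (F count now 3)
Step 3: +2 fires, +3 burnt (F count now 2)
Step 4: +3 fires, +2 burnt (F count now 3)
Step 5: +2 fires, +3 burnt (F count now 2)
Step 6: +1 fires, +2 burnt (F count now 1)
Step 7: +1 fires, +1 burnt (F count now 1)
Step 8: +1 fires, +1 burnt (F count now 1)
Step 9: +1 fires, +1 burnt (F count now 1)
Step 10: +2 fires, +1 burnt (F count now 2)
Step 11: +0 fires, +2 burnt (F count now 0)
Fire out after step 11
Initially T: 20, now '.': 29
Total burnt (originally-T cells now '.'): 19

Answer: 19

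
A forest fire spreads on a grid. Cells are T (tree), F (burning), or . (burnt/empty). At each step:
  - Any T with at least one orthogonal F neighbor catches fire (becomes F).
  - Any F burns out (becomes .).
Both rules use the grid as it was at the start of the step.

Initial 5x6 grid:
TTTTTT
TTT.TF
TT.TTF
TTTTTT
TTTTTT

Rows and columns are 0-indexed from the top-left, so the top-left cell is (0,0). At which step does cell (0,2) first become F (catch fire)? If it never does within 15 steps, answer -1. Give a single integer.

Step 1: cell (0,2)='T' (+4 fires, +2 burnt)
Step 2: cell (0,2)='T' (+4 fires, +4 burnt)
Step 3: cell (0,2)='T' (+3 fires, +4 burnt)
Step 4: cell (0,2)='F' (+3 fires, +3 burnt)
  -> target ignites at step 4
Step 5: cell (0,2)='.' (+4 fires, +3 burnt)
Step 6: cell (0,2)='.' (+5 fires, +4 burnt)
Step 7: cell (0,2)='.' (+3 fires, +5 burnt)
Step 8: cell (0,2)='.' (+0 fires, +3 burnt)
  fire out at step 8

4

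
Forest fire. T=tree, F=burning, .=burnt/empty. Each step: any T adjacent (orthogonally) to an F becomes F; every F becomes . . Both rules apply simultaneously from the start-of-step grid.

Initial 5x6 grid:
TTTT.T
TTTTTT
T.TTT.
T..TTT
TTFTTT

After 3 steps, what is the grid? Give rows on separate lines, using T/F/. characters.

Step 1: 2 trees catch fire, 1 burn out
  TTTT.T
  TTTTTT
  T.TTT.
  T..TTT
  TF.FTT
Step 2: 3 trees catch fire, 2 burn out
  TTTT.T
  TTTTTT
  T.TTT.
  T..FTT
  F...FT
Step 3: 4 trees catch fire, 3 burn out
  TTTT.T
  TTTTTT
  T.TFT.
  F...FT
  .....F

TTTT.T
TTTTTT
T.TFT.
F...FT
.....F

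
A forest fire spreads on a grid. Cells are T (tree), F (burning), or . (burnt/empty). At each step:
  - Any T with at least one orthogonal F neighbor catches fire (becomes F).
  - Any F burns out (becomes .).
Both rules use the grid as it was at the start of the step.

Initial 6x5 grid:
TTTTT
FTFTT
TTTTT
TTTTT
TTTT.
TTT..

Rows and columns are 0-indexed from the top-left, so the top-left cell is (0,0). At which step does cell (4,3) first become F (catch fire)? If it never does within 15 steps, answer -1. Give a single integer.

Step 1: cell (4,3)='T' (+6 fires, +2 burnt)
Step 2: cell (4,3)='T' (+7 fires, +6 burnt)
Step 3: cell (4,3)='T' (+6 fires, +7 burnt)
Step 4: cell (4,3)='F' (+5 fires, +6 burnt)
  -> target ignites at step 4
Step 5: cell (4,3)='.' (+1 fires, +5 burnt)
Step 6: cell (4,3)='.' (+0 fires, +1 burnt)
  fire out at step 6

4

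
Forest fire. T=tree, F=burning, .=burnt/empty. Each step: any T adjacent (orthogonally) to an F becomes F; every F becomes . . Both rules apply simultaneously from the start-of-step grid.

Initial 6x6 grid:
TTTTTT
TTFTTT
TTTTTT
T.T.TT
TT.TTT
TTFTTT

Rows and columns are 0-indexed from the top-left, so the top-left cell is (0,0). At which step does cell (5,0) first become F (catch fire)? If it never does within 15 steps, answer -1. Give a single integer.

Step 1: cell (5,0)='T' (+6 fires, +2 burnt)
Step 2: cell (5,0)='F' (+11 fires, +6 burnt)
  -> target ignites at step 2
Step 3: cell (5,0)='.' (+8 fires, +11 burnt)
Step 4: cell (5,0)='.' (+5 fires, +8 burnt)
Step 5: cell (5,0)='.' (+1 fires, +5 burnt)
Step 6: cell (5,0)='.' (+0 fires, +1 burnt)
  fire out at step 6

2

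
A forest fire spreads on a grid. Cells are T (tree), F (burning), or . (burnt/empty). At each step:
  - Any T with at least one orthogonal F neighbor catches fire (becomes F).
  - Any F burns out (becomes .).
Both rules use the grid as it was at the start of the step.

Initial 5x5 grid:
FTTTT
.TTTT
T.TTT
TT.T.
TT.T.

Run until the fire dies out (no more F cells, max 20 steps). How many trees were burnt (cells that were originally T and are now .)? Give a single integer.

Answer: 13

Derivation:
Step 1: +1 fires, +1 burnt (F count now 1)
Step 2: +2 fires, +1 burnt (F count now 2)
Step 3: +2 fires, +2 burnt (F count now 2)
Step 4: +3 fires, +2 burnt (F count now 3)
Step 5: +2 fires, +3 burnt (F count now 2)
Step 6: +2 fires, +2 burnt (F count now 2)
Step 7: +1 fires, +2 burnt (F count now 1)
Step 8: +0 fires, +1 burnt (F count now 0)
Fire out after step 8
Initially T: 18, now '.': 20
Total burnt (originally-T cells now '.'): 13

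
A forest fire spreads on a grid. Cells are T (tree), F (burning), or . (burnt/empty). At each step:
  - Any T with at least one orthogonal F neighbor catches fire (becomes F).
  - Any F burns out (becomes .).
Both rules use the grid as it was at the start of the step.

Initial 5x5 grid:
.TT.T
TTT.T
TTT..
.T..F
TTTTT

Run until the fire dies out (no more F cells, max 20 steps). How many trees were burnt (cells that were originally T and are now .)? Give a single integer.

Answer: 14

Derivation:
Step 1: +1 fires, +1 burnt (F count now 1)
Step 2: +1 fires, +1 burnt (F count now 1)
Step 3: +1 fires, +1 burnt (F count now 1)
Step 4: +1 fires, +1 burnt (F count now 1)
Step 5: +2 fires, +1 burnt (F count now 2)
Step 6: +1 fires, +2 burnt (F count now 1)
Step 7: +3 fires, +1 burnt (F count now 3)
Step 8: +3 fires, +3 burnt (F count now 3)
Step 9: +1 fires, +3 burnt (F count now 1)
Step 10: +0 fires, +1 burnt (F count now 0)
Fire out after step 10
Initially T: 16, now '.': 23
Total burnt (originally-T cells now '.'): 14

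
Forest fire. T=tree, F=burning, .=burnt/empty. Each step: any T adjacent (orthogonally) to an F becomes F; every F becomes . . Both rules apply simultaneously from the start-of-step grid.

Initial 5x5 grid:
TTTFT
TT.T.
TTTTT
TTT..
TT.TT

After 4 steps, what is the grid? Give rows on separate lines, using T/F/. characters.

Step 1: 3 trees catch fire, 1 burn out
  TTF.F
  TT.F.
  TTTTT
  TTT..
  TT.TT
Step 2: 2 trees catch fire, 3 burn out
  TF...
  TT...
  TTTFT
  TTT..
  TT.TT
Step 3: 4 trees catch fire, 2 burn out
  F....
  TF...
  TTF.F
  TTT..
  TT.TT
Step 4: 3 trees catch fire, 4 burn out
  .....
  F....
  TF...
  TTF..
  TT.TT

.....
F....
TF...
TTF..
TT.TT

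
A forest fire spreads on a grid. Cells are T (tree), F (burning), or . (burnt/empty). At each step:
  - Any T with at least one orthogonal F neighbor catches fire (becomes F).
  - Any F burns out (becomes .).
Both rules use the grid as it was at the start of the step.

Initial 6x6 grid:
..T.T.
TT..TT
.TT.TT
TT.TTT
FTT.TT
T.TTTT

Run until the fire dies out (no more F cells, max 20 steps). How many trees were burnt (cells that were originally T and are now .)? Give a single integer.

Answer: 23

Derivation:
Step 1: +3 fires, +1 burnt (F count now 3)
Step 2: +2 fires, +3 burnt (F count now 2)
Step 3: +2 fires, +2 burnt (F count now 2)
Step 4: +3 fires, +2 burnt (F count now 3)
Step 5: +2 fires, +3 burnt (F count now 2)
Step 6: +2 fires, +2 burnt (F count now 2)
Step 7: +2 fires, +2 burnt (F count now 2)
Step 8: +3 fires, +2 burnt (F count now 3)
Step 9: +2 fires, +3 burnt (F count now 2)
Step 10: +2 fires, +2 burnt (F count now 2)
Step 11: +0 fires, +2 burnt (F count now 0)
Fire out after step 11
Initially T: 24, now '.': 35
Total burnt (originally-T cells now '.'): 23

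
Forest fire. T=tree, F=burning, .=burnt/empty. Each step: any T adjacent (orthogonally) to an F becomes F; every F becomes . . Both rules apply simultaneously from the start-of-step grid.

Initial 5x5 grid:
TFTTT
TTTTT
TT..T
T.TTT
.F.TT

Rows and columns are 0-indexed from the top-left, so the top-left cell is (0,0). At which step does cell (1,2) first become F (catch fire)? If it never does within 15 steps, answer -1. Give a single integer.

Step 1: cell (1,2)='T' (+3 fires, +2 burnt)
Step 2: cell (1,2)='F' (+4 fires, +3 burnt)
  -> target ignites at step 2
Step 3: cell (1,2)='.' (+3 fires, +4 burnt)
Step 4: cell (1,2)='.' (+2 fires, +3 burnt)
Step 5: cell (1,2)='.' (+1 fires, +2 burnt)
Step 6: cell (1,2)='.' (+1 fires, +1 burnt)
Step 7: cell (1,2)='.' (+2 fires, +1 burnt)
Step 8: cell (1,2)='.' (+2 fires, +2 burnt)
Step 9: cell (1,2)='.' (+0 fires, +2 burnt)
  fire out at step 9

2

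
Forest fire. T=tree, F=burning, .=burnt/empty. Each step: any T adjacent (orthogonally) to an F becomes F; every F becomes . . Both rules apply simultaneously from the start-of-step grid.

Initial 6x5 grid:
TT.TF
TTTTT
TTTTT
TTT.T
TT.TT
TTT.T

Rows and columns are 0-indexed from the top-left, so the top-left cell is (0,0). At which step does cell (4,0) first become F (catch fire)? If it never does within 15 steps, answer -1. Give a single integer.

Step 1: cell (4,0)='T' (+2 fires, +1 burnt)
Step 2: cell (4,0)='T' (+2 fires, +2 burnt)
Step 3: cell (4,0)='T' (+3 fires, +2 burnt)
Step 4: cell (4,0)='T' (+3 fires, +3 burnt)
Step 5: cell (4,0)='T' (+6 fires, +3 burnt)
Step 6: cell (4,0)='T' (+3 fires, +6 burnt)
Step 7: cell (4,0)='T' (+2 fires, +3 burnt)
Step 8: cell (4,0)='F' (+2 fires, +2 burnt)
  -> target ignites at step 8
Step 9: cell (4,0)='.' (+2 fires, +2 burnt)
Step 10: cell (4,0)='.' (+0 fires, +2 burnt)
  fire out at step 10

8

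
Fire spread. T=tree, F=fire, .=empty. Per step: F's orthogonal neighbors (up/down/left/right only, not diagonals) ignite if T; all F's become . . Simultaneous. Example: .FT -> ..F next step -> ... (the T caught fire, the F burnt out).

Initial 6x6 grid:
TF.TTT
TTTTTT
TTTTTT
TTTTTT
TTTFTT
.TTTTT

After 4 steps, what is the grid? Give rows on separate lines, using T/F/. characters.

Step 1: 6 trees catch fire, 2 burn out
  F..TTT
  TFTTTT
  TTTTTT
  TTTFTT
  TTF.FT
  .TTFTT
Step 2: 10 trees catch fire, 6 burn out
  ...TTT
  F.FTTT
  TFTFTT
  TTF.FT
  TF...F
  .TF.FT
Step 3: 9 trees catch fire, 10 burn out
  ...TTT
  ...FTT
  F.F.FT
  TF...F
  F.....
  .F...F
Step 4: 4 trees catch fire, 9 burn out
  ...FTT
  ....FT
  .....F
  F.....
  ......
  ......

...FTT
....FT
.....F
F.....
......
......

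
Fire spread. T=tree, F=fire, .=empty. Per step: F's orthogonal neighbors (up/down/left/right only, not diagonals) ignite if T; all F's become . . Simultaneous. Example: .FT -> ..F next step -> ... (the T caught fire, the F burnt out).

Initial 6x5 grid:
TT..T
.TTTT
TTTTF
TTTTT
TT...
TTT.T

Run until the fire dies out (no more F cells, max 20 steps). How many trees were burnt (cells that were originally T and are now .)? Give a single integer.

Answer: 21

Derivation:
Step 1: +3 fires, +1 burnt (F count now 3)
Step 2: +4 fires, +3 burnt (F count now 4)
Step 3: +3 fires, +4 burnt (F count now 3)
Step 4: +3 fires, +3 burnt (F count now 3)
Step 5: +3 fires, +3 burnt (F count now 3)
Step 6: +3 fires, +3 burnt (F count now 3)
Step 7: +2 fires, +3 burnt (F count now 2)
Step 8: +0 fires, +2 burnt (F count now 0)
Fire out after step 8
Initially T: 22, now '.': 29
Total burnt (originally-T cells now '.'): 21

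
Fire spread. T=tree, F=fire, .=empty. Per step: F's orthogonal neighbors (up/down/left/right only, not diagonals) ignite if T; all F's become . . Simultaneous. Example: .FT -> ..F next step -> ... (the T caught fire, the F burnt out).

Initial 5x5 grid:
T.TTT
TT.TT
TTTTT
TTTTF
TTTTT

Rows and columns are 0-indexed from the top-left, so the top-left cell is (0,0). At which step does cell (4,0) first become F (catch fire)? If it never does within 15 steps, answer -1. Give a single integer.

Step 1: cell (4,0)='T' (+3 fires, +1 burnt)
Step 2: cell (4,0)='T' (+4 fires, +3 burnt)
Step 3: cell (4,0)='T' (+5 fires, +4 burnt)
Step 4: cell (4,0)='T' (+4 fires, +5 burnt)
Step 5: cell (4,0)='F' (+4 fires, +4 burnt)
  -> target ignites at step 5
Step 6: cell (4,0)='.' (+1 fires, +4 burnt)
Step 7: cell (4,0)='.' (+1 fires, +1 burnt)
Step 8: cell (4,0)='.' (+0 fires, +1 burnt)
  fire out at step 8

5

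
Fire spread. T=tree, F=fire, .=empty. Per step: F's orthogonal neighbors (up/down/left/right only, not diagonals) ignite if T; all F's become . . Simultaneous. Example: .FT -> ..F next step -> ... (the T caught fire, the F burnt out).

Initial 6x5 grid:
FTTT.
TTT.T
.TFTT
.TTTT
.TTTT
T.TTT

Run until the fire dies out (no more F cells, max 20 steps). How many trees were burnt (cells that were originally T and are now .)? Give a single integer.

Answer: 21

Derivation:
Step 1: +6 fires, +2 burnt (F count now 6)
Step 2: +6 fires, +6 burnt (F count now 6)
Step 3: +6 fires, +6 burnt (F count now 6)
Step 4: +2 fires, +6 burnt (F count now 2)
Step 5: +1 fires, +2 burnt (F count now 1)
Step 6: +0 fires, +1 burnt (F count now 0)
Fire out after step 6
Initially T: 22, now '.': 29
Total burnt (originally-T cells now '.'): 21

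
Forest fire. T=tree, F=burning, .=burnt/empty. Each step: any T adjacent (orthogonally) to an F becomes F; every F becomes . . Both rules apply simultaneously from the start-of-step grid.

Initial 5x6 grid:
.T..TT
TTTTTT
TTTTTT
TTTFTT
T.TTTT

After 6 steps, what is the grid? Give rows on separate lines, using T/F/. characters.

Step 1: 4 trees catch fire, 1 burn out
  .T..TT
  TTTTTT
  TTTFTT
  TTF.FT
  T.TFTT
Step 2: 7 trees catch fire, 4 burn out
  .T..TT
  TTTFTT
  TTF.FT
  TF...F
  T.F.FT
Step 3: 6 trees catch fire, 7 burn out
  .T..TT
  TTF.FT
  TF...F
  F.....
  T....F
Step 4: 5 trees catch fire, 6 burn out
  .T..FT
  TF...F
  F.....
  ......
  F.....
Step 5: 3 trees catch fire, 5 burn out
  .F...F
  F.....
  ......
  ......
  ......
Step 6: 0 trees catch fire, 3 burn out
  ......
  ......
  ......
  ......
  ......

......
......
......
......
......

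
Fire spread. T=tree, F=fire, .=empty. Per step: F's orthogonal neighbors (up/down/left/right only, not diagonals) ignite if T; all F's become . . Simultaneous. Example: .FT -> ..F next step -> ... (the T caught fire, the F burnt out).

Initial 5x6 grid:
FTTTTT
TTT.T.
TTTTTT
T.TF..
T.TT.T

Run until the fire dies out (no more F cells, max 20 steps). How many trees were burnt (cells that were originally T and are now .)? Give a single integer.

Step 1: +5 fires, +2 burnt (F count now 5)
Step 2: +6 fires, +5 burnt (F count now 6)
Step 3: +6 fires, +6 burnt (F count now 6)
Step 4: +2 fires, +6 burnt (F count now 2)
Step 5: +1 fires, +2 burnt (F count now 1)
Step 6: +0 fires, +1 burnt (F count now 0)
Fire out after step 6
Initially T: 21, now '.': 29
Total burnt (originally-T cells now '.'): 20

Answer: 20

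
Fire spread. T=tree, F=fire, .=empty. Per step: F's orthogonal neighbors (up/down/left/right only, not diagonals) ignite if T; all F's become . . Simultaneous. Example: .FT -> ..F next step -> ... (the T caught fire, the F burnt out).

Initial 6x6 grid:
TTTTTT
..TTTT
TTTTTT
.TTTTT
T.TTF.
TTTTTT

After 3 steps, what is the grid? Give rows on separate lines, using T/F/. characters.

Step 1: 3 trees catch fire, 1 burn out
  TTTTTT
  ..TTTT
  TTTTTT
  .TTTFT
  T.TF..
  TTTTFT
Step 2: 6 trees catch fire, 3 burn out
  TTTTTT
  ..TTTT
  TTTTFT
  .TTF.F
  T.F...
  TTTF.F
Step 3: 5 trees catch fire, 6 burn out
  TTTTTT
  ..TTFT
  TTTF.F
  .TF...
  T.....
  TTF...

TTTTTT
..TTFT
TTTF.F
.TF...
T.....
TTF...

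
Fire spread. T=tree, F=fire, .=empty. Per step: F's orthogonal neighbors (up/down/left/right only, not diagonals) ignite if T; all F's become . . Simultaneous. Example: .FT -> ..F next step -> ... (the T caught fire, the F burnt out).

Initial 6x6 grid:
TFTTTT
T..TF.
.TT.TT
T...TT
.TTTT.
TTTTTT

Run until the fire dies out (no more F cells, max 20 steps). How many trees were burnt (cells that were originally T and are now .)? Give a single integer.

Step 1: +5 fires, +2 burnt (F count now 5)
Step 2: +5 fires, +5 burnt (F count now 5)
Step 3: +2 fires, +5 burnt (F count now 2)
Step 4: +2 fires, +2 burnt (F count now 2)
Step 5: +3 fires, +2 burnt (F count now 3)
Step 6: +2 fires, +3 burnt (F count now 2)
Step 7: +1 fires, +2 burnt (F count now 1)
Step 8: +1 fires, +1 burnt (F count now 1)
Step 9: +0 fires, +1 burnt (F count now 0)
Fire out after step 9
Initially T: 24, now '.': 33
Total burnt (originally-T cells now '.'): 21

Answer: 21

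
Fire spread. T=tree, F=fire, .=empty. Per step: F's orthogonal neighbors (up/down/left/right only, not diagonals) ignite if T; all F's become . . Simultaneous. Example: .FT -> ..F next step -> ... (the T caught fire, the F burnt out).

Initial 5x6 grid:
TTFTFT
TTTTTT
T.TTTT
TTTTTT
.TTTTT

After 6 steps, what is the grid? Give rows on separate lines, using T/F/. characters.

Step 1: 5 trees catch fire, 2 burn out
  TF.F.F
  TTFTFT
  T.TTTT
  TTTTTT
  .TTTTT
Step 2: 6 trees catch fire, 5 burn out
  F.....
  TF.F.F
  T.FTFT
  TTTTTT
  .TTTTT
Step 3: 5 trees catch fire, 6 burn out
  ......
  F.....
  T..F.F
  TTFTFT
  .TTTTT
Step 4: 6 trees catch fire, 5 burn out
  ......
  ......
  F.....
  TF.F.F
  .TFTFT
Step 5: 4 trees catch fire, 6 burn out
  ......
  ......
  ......
  F.....
  .F.F.F
Step 6: 0 trees catch fire, 4 burn out
  ......
  ......
  ......
  ......
  ......

......
......
......
......
......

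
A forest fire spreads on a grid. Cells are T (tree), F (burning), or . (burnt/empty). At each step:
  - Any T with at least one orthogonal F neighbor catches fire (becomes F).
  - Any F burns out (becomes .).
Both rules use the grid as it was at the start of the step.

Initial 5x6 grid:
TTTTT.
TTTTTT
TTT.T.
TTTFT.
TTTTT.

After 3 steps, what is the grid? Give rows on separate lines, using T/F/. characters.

Step 1: 3 trees catch fire, 1 burn out
  TTTTT.
  TTTTTT
  TTT.T.
  TTF.F.
  TTTFT.
Step 2: 5 trees catch fire, 3 burn out
  TTTTT.
  TTTTTT
  TTF.F.
  TF....
  TTF.F.
Step 3: 5 trees catch fire, 5 burn out
  TTTTT.
  TTFTFT
  TF....
  F.....
  TF....

TTTTT.
TTFTFT
TF....
F.....
TF....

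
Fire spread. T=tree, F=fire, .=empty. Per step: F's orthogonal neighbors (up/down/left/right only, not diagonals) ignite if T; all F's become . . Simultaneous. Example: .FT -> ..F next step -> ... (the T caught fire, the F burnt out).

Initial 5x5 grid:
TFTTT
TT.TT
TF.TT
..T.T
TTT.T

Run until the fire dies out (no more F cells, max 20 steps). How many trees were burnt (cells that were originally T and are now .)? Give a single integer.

Step 1: +4 fires, +2 burnt (F count now 4)
Step 2: +2 fires, +4 burnt (F count now 2)
Step 3: +2 fires, +2 burnt (F count now 2)
Step 4: +2 fires, +2 burnt (F count now 2)
Step 5: +1 fires, +2 burnt (F count now 1)
Step 6: +1 fires, +1 burnt (F count now 1)
Step 7: +1 fires, +1 burnt (F count now 1)
Step 8: +0 fires, +1 burnt (F count now 0)
Fire out after step 8
Initially T: 17, now '.': 21
Total burnt (originally-T cells now '.'): 13

Answer: 13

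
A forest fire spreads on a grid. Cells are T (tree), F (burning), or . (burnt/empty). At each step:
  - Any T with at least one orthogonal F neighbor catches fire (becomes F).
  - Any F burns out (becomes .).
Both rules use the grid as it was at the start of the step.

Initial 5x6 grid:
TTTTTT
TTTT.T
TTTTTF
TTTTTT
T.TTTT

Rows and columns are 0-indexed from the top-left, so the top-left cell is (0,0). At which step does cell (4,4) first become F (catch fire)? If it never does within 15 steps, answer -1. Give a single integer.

Step 1: cell (4,4)='T' (+3 fires, +1 burnt)
Step 2: cell (4,4)='T' (+4 fires, +3 burnt)
Step 3: cell (4,4)='F' (+5 fires, +4 burnt)
  -> target ignites at step 3
Step 4: cell (4,4)='.' (+5 fires, +5 burnt)
Step 5: cell (4,4)='.' (+5 fires, +5 burnt)
Step 6: cell (4,4)='.' (+3 fires, +5 burnt)
Step 7: cell (4,4)='.' (+2 fires, +3 burnt)
Step 8: cell (4,4)='.' (+0 fires, +2 burnt)
  fire out at step 8

3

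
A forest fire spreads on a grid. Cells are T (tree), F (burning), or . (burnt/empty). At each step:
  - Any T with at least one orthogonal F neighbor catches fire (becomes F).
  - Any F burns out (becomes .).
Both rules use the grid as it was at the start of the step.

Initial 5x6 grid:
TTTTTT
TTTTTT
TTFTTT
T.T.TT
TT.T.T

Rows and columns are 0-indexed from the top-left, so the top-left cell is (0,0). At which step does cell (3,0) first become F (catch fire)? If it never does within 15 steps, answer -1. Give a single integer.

Step 1: cell (3,0)='T' (+4 fires, +1 burnt)
Step 2: cell (3,0)='T' (+5 fires, +4 burnt)
Step 3: cell (3,0)='F' (+7 fires, +5 burnt)
  -> target ignites at step 3
Step 4: cell (3,0)='.' (+5 fires, +7 burnt)
Step 5: cell (3,0)='.' (+3 fires, +5 burnt)
Step 6: cell (3,0)='.' (+0 fires, +3 burnt)
  fire out at step 6

3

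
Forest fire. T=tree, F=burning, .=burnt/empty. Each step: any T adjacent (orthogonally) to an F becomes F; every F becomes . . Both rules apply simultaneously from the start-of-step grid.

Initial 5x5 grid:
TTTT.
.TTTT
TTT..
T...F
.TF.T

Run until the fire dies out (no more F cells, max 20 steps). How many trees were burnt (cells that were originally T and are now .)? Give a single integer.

Answer: 2

Derivation:
Step 1: +2 fires, +2 burnt (F count now 2)
Step 2: +0 fires, +2 burnt (F count now 0)
Fire out after step 2
Initially T: 14, now '.': 13
Total burnt (originally-T cells now '.'): 2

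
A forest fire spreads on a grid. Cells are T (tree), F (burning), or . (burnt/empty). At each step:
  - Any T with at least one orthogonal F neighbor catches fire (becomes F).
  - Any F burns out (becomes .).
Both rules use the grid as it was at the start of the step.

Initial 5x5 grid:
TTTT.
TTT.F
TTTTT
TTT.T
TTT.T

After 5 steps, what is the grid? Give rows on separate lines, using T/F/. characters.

Step 1: 1 trees catch fire, 1 burn out
  TTTT.
  TTT..
  TTTTF
  TTT.T
  TTT.T
Step 2: 2 trees catch fire, 1 burn out
  TTTT.
  TTT..
  TTTF.
  TTT.F
  TTT.T
Step 3: 2 trees catch fire, 2 burn out
  TTTT.
  TTT..
  TTF..
  TTT..
  TTT.F
Step 4: 3 trees catch fire, 2 burn out
  TTTT.
  TTF..
  TF...
  TTF..
  TTT..
Step 5: 5 trees catch fire, 3 burn out
  TTFT.
  TF...
  F....
  TF...
  TTF..

TTFT.
TF...
F....
TF...
TTF..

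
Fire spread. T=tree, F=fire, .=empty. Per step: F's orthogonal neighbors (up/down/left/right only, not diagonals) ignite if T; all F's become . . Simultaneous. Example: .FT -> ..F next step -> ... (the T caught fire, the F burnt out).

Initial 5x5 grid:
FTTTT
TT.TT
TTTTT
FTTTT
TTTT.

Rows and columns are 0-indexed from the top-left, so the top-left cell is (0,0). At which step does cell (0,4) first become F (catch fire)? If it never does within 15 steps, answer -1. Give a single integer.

Step 1: cell (0,4)='T' (+5 fires, +2 burnt)
Step 2: cell (0,4)='T' (+5 fires, +5 burnt)
Step 3: cell (0,4)='T' (+4 fires, +5 burnt)
Step 4: cell (0,4)='F' (+5 fires, +4 burnt)
  -> target ignites at step 4
Step 5: cell (0,4)='.' (+2 fires, +5 burnt)
Step 6: cell (0,4)='.' (+0 fires, +2 burnt)
  fire out at step 6

4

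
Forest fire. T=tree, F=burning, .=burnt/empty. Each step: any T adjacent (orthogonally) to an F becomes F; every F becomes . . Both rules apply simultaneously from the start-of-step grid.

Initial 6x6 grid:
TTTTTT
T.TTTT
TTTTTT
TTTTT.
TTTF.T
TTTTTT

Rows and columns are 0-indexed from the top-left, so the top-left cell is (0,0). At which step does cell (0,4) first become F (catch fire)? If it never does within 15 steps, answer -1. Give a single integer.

Step 1: cell (0,4)='T' (+3 fires, +1 burnt)
Step 2: cell (0,4)='T' (+6 fires, +3 burnt)
Step 3: cell (0,4)='T' (+7 fires, +6 burnt)
Step 4: cell (0,4)='T' (+8 fires, +7 burnt)
Step 5: cell (0,4)='F' (+4 fires, +8 burnt)
  -> target ignites at step 5
Step 6: cell (0,4)='.' (+3 fires, +4 burnt)
Step 7: cell (0,4)='.' (+1 fires, +3 burnt)
Step 8: cell (0,4)='.' (+0 fires, +1 burnt)
  fire out at step 8

5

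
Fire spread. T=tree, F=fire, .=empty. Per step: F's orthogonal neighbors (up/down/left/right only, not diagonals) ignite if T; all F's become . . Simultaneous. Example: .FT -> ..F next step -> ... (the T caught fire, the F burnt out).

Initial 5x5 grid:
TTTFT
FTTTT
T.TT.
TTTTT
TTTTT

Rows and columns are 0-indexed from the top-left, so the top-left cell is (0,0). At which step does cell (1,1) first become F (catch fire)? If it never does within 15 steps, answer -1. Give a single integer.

Step 1: cell (1,1)='F' (+6 fires, +2 burnt)
  -> target ignites at step 1
Step 2: cell (1,1)='.' (+5 fires, +6 burnt)
Step 3: cell (1,1)='.' (+4 fires, +5 burnt)
Step 4: cell (1,1)='.' (+4 fires, +4 burnt)
Step 5: cell (1,1)='.' (+2 fires, +4 burnt)
Step 6: cell (1,1)='.' (+0 fires, +2 burnt)
  fire out at step 6

1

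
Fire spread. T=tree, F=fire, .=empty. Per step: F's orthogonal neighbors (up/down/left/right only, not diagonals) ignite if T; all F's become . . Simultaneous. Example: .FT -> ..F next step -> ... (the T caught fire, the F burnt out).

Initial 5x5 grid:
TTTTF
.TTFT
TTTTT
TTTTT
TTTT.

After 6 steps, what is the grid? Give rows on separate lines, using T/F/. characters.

Step 1: 4 trees catch fire, 2 burn out
  TTTF.
  .TF.F
  TTTFT
  TTTTT
  TTTT.
Step 2: 5 trees catch fire, 4 burn out
  TTF..
  .F...
  TTF.F
  TTTFT
  TTTT.
Step 3: 5 trees catch fire, 5 burn out
  TF...
  .....
  TF...
  TTF.F
  TTTF.
Step 4: 4 trees catch fire, 5 burn out
  F....
  .....
  F....
  TF...
  TTF..
Step 5: 2 trees catch fire, 4 burn out
  .....
  .....
  .....
  F....
  TF...
Step 6: 1 trees catch fire, 2 burn out
  .....
  .....
  .....
  .....
  F....

.....
.....
.....
.....
F....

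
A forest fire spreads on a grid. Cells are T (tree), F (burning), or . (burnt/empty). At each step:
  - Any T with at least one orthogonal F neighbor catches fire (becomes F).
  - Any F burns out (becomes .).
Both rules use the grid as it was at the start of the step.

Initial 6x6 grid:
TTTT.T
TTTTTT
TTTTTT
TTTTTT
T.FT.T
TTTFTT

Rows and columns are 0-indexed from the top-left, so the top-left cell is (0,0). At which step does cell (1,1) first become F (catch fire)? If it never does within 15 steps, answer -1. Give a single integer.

Step 1: cell (1,1)='T' (+4 fires, +2 burnt)
Step 2: cell (1,1)='T' (+5 fires, +4 burnt)
Step 3: cell (1,1)='T' (+7 fires, +5 burnt)
Step 4: cell (1,1)='F' (+7 fires, +7 burnt)
  -> target ignites at step 4
Step 5: cell (1,1)='.' (+5 fires, +7 burnt)
Step 6: cell (1,1)='.' (+2 fires, +5 burnt)
Step 7: cell (1,1)='.' (+1 fires, +2 burnt)
Step 8: cell (1,1)='.' (+0 fires, +1 burnt)
  fire out at step 8

4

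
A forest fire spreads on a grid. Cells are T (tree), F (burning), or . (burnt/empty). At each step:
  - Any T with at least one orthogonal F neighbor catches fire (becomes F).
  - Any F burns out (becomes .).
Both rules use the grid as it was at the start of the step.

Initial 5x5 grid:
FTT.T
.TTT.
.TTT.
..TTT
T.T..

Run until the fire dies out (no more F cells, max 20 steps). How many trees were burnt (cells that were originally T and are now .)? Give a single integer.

Answer: 12

Derivation:
Step 1: +1 fires, +1 burnt (F count now 1)
Step 2: +2 fires, +1 burnt (F count now 2)
Step 3: +2 fires, +2 burnt (F count now 2)
Step 4: +2 fires, +2 burnt (F count now 2)
Step 5: +2 fires, +2 burnt (F count now 2)
Step 6: +2 fires, +2 burnt (F count now 2)
Step 7: +1 fires, +2 burnt (F count now 1)
Step 8: +0 fires, +1 burnt (F count now 0)
Fire out after step 8
Initially T: 14, now '.': 23
Total burnt (originally-T cells now '.'): 12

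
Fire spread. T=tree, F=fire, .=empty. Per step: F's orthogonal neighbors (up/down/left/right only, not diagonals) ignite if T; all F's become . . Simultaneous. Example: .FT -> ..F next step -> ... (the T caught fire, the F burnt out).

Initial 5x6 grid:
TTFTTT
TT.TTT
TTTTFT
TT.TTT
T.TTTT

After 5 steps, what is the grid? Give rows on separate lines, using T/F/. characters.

Step 1: 6 trees catch fire, 2 burn out
  TF.FTT
  TT.TFT
  TTTF.F
  TT.TFT
  T.TTTT
Step 2: 9 trees catch fire, 6 burn out
  F...FT
  TF.F.F
  TTF...
  TT.F.F
  T.TTFT
Step 3: 5 trees catch fire, 9 burn out
  .....F
  F.....
  TF....
  TT....
  T.TF.F
Step 4: 3 trees catch fire, 5 burn out
  ......
  ......
  F.....
  TF....
  T.F...
Step 5: 1 trees catch fire, 3 burn out
  ......
  ......
  ......
  F.....
  T.....

......
......
......
F.....
T.....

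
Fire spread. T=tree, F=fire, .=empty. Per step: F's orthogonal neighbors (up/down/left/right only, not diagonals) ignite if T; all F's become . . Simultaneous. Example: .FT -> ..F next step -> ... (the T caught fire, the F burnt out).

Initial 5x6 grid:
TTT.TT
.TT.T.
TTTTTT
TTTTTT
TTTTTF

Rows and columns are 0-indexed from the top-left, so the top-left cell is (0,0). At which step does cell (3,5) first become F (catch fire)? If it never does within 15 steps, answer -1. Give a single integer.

Step 1: cell (3,5)='F' (+2 fires, +1 burnt)
  -> target ignites at step 1
Step 2: cell (3,5)='.' (+3 fires, +2 burnt)
Step 3: cell (3,5)='.' (+3 fires, +3 burnt)
Step 4: cell (3,5)='.' (+4 fires, +3 burnt)
Step 5: cell (3,5)='.' (+4 fires, +4 burnt)
Step 6: cell (3,5)='.' (+4 fires, +4 burnt)
Step 7: cell (3,5)='.' (+3 fires, +4 burnt)
Step 8: cell (3,5)='.' (+1 fires, +3 burnt)
Step 9: cell (3,5)='.' (+1 fires, +1 burnt)
Step 10: cell (3,5)='.' (+0 fires, +1 burnt)
  fire out at step 10

1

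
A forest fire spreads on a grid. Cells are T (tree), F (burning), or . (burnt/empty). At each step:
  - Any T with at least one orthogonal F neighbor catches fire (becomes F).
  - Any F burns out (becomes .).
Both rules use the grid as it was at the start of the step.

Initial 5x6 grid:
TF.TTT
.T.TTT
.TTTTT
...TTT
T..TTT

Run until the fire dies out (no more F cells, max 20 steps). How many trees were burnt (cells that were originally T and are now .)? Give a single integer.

Step 1: +2 fires, +1 burnt (F count now 2)
Step 2: +1 fires, +2 burnt (F count now 1)
Step 3: +1 fires, +1 burnt (F count now 1)
Step 4: +1 fires, +1 burnt (F count now 1)
Step 5: +3 fires, +1 burnt (F count now 3)
Step 6: +5 fires, +3 burnt (F count now 5)
Step 7: +4 fires, +5 burnt (F count now 4)
Step 8: +2 fires, +4 burnt (F count now 2)
Step 9: +0 fires, +2 burnt (F count now 0)
Fire out after step 9
Initially T: 20, now '.': 29
Total burnt (originally-T cells now '.'): 19

Answer: 19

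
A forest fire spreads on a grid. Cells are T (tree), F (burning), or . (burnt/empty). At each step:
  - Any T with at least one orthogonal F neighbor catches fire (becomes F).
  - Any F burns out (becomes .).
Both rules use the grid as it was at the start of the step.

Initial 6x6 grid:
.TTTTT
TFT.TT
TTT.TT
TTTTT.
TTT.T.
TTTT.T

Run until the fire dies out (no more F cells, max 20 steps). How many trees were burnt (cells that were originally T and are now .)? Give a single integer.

Step 1: +4 fires, +1 burnt (F count now 4)
Step 2: +4 fires, +4 burnt (F count now 4)
Step 3: +4 fires, +4 burnt (F count now 4)
Step 4: +5 fires, +4 burnt (F count now 5)
Step 5: +5 fires, +5 burnt (F count now 5)
Step 6: +4 fires, +5 burnt (F count now 4)
Step 7: +1 fires, +4 burnt (F count now 1)
Step 8: +0 fires, +1 burnt (F count now 0)
Fire out after step 8
Initially T: 28, now '.': 35
Total burnt (originally-T cells now '.'): 27

Answer: 27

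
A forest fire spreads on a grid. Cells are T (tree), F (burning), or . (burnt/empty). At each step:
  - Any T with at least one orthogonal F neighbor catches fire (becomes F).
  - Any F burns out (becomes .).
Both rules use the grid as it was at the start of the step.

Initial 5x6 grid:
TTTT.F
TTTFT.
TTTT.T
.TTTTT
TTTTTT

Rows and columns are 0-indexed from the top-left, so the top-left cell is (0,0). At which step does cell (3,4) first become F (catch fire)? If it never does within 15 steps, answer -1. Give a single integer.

Step 1: cell (3,4)='T' (+4 fires, +2 burnt)
Step 2: cell (3,4)='T' (+4 fires, +4 burnt)
Step 3: cell (3,4)='F' (+6 fires, +4 burnt)
  -> target ignites at step 3
Step 4: cell (3,4)='.' (+6 fires, +6 burnt)
Step 5: cell (3,4)='.' (+3 fires, +6 burnt)
Step 6: cell (3,4)='.' (+1 fires, +3 burnt)
Step 7: cell (3,4)='.' (+0 fires, +1 burnt)
  fire out at step 7

3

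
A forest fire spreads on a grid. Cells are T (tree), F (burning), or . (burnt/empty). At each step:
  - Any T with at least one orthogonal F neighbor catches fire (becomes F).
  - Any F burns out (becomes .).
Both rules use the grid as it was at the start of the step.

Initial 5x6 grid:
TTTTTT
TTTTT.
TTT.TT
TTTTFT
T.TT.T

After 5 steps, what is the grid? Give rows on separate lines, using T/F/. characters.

Step 1: 3 trees catch fire, 1 burn out
  TTTTTT
  TTTTT.
  TTT.FT
  TTTF.F
  T.TT.T
Step 2: 5 trees catch fire, 3 burn out
  TTTTTT
  TTTTF.
  TTT..F
  TTF...
  T.TF.F
Step 3: 5 trees catch fire, 5 burn out
  TTTTFT
  TTTF..
  TTF...
  TF....
  T.F...
Step 4: 5 trees catch fire, 5 burn out
  TTTF.F
  TTF...
  TF....
  F.....
  T.....
Step 5: 4 trees catch fire, 5 burn out
  TTF...
  TF....
  F.....
  ......
  F.....

TTF...
TF....
F.....
......
F.....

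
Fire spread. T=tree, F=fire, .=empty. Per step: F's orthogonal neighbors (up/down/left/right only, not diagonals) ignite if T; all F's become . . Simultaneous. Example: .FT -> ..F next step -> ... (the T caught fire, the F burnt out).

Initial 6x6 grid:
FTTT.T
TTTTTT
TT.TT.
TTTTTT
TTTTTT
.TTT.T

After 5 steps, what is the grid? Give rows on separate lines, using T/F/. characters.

Step 1: 2 trees catch fire, 1 burn out
  .FTT.T
  FTTTTT
  TT.TT.
  TTTTTT
  TTTTTT
  .TTT.T
Step 2: 3 trees catch fire, 2 burn out
  ..FT.T
  .FTTTT
  FT.TT.
  TTTTTT
  TTTTTT
  .TTT.T
Step 3: 4 trees catch fire, 3 burn out
  ...F.T
  ..FTTT
  .F.TT.
  FTTTTT
  TTTTTT
  .TTT.T
Step 4: 3 trees catch fire, 4 burn out
  .....T
  ...FTT
  ...TT.
  .FTTTT
  FTTTTT
  .TTT.T
Step 5: 4 trees catch fire, 3 burn out
  .....T
  ....FT
  ...FT.
  ..FTTT
  .FTTTT
  .TTT.T

.....T
....FT
...FT.
..FTTT
.FTTTT
.TTT.T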